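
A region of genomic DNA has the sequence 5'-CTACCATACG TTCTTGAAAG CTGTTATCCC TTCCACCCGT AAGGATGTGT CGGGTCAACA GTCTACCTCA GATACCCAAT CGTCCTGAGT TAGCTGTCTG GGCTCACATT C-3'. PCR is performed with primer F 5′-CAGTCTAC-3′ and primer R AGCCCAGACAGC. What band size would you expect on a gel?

Forward primer CAGTCTAC is found on the top strand at positions 59–66.
The reverse primer's reverse complement is GCTGTCTGGGCT, which matches the template at positions 93–104.
The product runs from position 59 to position 104, so its length is 104 − 59 + 1 = 46 bp.

46 bp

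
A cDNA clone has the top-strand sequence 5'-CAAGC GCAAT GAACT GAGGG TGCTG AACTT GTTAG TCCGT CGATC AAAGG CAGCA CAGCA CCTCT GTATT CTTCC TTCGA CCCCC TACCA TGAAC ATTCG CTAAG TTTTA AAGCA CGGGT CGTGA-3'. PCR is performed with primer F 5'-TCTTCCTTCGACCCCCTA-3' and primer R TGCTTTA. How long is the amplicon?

46 bp

Scanning the template, TCTTCCTTCGACCCCCTA occurs at positions 70–87; this primer anneals to the bottom strand there with its 3' end pointing downstream.
Reverse complement of the reverse primer: TAAAGCA. This occurs on the top strand at positions 109–115.
The product runs from position 70 to position 115, so its length is 115 − 70 + 1 = 46 bp.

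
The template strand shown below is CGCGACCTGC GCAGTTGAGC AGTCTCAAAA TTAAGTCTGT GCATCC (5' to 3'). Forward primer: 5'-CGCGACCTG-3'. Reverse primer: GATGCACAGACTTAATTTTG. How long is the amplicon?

Forward primer CGCGACCTG is found on the top strand at positions 1–9.
Reverse complement of the reverse primer: CAAAATTAAGTCTGTGCATC. This occurs on the top strand at positions 26–45.
The product runs from position 1 to position 45, so its length is 45 − 1 + 1 = 45 bp.

45 bp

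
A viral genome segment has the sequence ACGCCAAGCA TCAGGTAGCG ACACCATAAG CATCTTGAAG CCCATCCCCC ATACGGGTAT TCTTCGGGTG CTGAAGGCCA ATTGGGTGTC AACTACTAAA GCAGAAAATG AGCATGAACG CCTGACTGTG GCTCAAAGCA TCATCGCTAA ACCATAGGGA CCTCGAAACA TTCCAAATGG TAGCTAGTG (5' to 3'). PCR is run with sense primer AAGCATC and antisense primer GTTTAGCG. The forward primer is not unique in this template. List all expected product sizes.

147 bp, 125 bp, 17 bp

The forward primer AAGCATC matches the top strand at positions 6–12, 28–34, 136–142.
The reverse primer's reverse complement is CGCTAAAC, matching at positions 145–152.
Each forward site pairs with the reverse site to give a product ending at position 152: sizes 147, 125, 17 bp.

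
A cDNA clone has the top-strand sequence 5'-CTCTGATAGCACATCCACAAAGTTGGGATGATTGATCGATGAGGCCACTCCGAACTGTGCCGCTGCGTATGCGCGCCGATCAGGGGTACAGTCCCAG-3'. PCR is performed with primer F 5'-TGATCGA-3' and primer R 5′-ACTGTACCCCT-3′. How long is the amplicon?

Scanning the template, TGATCGA occurs at positions 33–39; this primer anneals to the bottom strand there with its 3' end pointing downstream.
Taking the reverse complement of ACTGTACCCCT gives AGGGGTACAGT, found at positions 82–92 on the template; the primer anneals here to the top strand with its 3' end pointing upstream.
The product runs from position 33 to position 92, so its length is 92 − 33 + 1 = 60 bp.

60 bp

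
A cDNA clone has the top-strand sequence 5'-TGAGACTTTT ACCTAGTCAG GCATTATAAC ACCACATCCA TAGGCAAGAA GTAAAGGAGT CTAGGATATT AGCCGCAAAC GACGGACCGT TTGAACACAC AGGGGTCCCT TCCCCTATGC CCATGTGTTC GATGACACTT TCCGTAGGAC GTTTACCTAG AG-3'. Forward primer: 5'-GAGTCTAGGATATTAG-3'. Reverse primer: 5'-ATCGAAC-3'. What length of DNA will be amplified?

Forward primer GAGTCTAGGATATTAG is found on the top strand at positions 57–72.
The reverse primer's reverse complement is GTTCGAT, which matches the template at positions 127–133.
Product length = (reverse-primer end) − (forward-primer start) + 1 = 133 − 57 + 1 = 77 bp.

77 bp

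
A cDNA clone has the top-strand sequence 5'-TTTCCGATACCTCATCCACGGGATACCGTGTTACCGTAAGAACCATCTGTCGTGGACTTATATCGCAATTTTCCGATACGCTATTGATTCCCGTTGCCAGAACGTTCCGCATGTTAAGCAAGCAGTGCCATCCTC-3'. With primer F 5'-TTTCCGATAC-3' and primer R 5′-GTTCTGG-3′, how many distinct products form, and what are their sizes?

The forward primer TTTCCGATAC matches the top strand at positions 1–10, 70–79.
The reverse primer's reverse complement is CCAGAAC, matching at positions 97–103.
Each forward site pairs with the reverse site to give a product ending at position 103: sizes 103, 34 bp.

Two products: 103 bp, 34 bp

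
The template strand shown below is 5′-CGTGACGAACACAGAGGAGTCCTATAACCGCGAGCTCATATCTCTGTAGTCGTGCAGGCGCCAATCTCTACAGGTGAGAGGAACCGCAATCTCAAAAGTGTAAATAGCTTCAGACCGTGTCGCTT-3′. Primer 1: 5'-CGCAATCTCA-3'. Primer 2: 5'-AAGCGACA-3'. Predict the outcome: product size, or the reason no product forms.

Primer 1 (CGCAATCTCA) matches the top strand at positions 85–94; it acts as a forward primer.
Primer 2's reverse complement is TGTCGCTT, matching the top strand at positions 118–125; it acts as a reverse primer.
The 3' ends face each other across positions 85–125, giving a 41 bp product.

Yes — a 41 bp product.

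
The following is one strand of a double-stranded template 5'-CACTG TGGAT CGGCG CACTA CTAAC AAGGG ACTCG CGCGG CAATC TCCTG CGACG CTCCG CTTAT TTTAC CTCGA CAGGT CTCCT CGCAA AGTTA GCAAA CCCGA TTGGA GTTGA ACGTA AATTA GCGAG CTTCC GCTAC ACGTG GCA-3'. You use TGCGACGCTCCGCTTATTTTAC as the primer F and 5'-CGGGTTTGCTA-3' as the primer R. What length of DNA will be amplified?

56 bp

Forward primer TGCGACGCTCCGCTTATTTTAC is found on the top strand at positions 49–70.
Taking the reverse complement of CGGGTTTGCTA gives TAGCAAACCCG, found at positions 94–104 on the template; the primer anneals here to the top strand with its 3' end pointing upstream.
Amplicon spans positions 49–104: 56 bp.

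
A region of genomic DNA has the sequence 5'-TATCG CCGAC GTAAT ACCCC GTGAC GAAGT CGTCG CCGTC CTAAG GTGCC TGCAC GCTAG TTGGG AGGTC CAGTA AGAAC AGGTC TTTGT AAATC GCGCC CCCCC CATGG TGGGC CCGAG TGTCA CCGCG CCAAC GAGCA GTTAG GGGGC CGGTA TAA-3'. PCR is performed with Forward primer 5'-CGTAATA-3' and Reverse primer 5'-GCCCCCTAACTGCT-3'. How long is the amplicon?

141 bp

Scanning the template, CGTAATA occurs at positions 10–16; this primer anneals to the bottom strand there with its 3' end pointing downstream.
The reverse primer's reverse complement is AGCAGTTAGGGGGC, which matches the template at positions 137–150.
Amplicon spans positions 10–150: 141 bp.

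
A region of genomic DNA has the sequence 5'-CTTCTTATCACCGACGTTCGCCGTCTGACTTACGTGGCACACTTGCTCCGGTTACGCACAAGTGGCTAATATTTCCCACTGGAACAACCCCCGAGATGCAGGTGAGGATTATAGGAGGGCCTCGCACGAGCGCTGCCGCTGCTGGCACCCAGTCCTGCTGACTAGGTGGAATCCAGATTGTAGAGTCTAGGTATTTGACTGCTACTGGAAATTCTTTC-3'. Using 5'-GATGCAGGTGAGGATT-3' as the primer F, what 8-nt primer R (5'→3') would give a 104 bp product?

The forward primer binds at positions 95–110, so a 104 bp product ends at position 95 + 104 − 1 = 198.
The reverse primer anneals to the top strand over positions 191–198, i.e. to GTATTTGA.
Its sequence written 5'→3' is the reverse complement: TCAAATAC.

5'-TCAAATAC-3'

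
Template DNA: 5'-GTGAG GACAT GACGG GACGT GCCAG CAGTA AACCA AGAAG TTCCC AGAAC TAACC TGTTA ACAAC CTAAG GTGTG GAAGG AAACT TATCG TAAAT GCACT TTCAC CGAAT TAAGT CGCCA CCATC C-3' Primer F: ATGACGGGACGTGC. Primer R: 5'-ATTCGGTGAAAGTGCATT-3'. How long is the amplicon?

Forward primer ATGACGGGACGTGC is found on the top strand at positions 9–22.
Taking the reverse complement of ATTCGGTGAAAGTGCATT gives AATGCACTTTCACCGAAT, found at positions 93–110 on the template; the primer anneals here to the top strand with its 3' end pointing upstream.
The product runs from position 9 to position 110, so its length is 110 − 9 + 1 = 102 bp.

102 bp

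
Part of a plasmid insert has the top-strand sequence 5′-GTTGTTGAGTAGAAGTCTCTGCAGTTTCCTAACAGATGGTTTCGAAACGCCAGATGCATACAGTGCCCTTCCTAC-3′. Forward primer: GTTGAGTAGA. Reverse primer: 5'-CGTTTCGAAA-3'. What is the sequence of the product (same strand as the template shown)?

5'-GTTGAGTAGAAGTCTCTGCAGTTTCCTAACAGATGGTTTCGAAACG-3'

The forward primer matches the template at positions 4–13.
The reverse primer's reverse complement is TTTCGAAACG, which matches the template at positions 40–49.
The product is the template from position 4 through 49 (46 bp).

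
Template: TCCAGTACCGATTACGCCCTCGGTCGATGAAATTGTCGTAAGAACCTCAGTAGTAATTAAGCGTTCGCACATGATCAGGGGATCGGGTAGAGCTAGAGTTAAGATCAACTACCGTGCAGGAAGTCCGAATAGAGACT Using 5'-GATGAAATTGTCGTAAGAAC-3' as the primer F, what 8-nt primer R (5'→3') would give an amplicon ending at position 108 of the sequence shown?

The forward primer binds at positions 26–45; the product's 3' end on the top strand is position 108.
The reverse primer anneals to the top strand over positions 101–108, i.e. to AAGATCAA.
Its sequence written 5'→3' is the reverse complement: TTGATCTT.

5'-TTGATCTT-3'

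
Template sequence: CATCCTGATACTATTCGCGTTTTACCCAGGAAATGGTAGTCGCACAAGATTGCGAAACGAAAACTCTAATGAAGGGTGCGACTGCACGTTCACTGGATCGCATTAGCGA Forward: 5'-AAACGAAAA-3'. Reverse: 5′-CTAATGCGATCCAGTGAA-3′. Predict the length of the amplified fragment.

52 bp

The forward primer matches the template at positions 55–63.
Reverse complement of the reverse primer: TTCACTGGATCGCATTAG. This occurs on the top strand at positions 89–106.
Product length = (reverse-primer end) − (forward-primer start) + 1 = 106 − 55 + 1 = 52 bp.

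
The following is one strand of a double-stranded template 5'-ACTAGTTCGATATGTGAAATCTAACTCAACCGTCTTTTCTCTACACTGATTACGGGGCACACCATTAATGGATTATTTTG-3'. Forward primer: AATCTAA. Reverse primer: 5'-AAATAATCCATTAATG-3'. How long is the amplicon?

Scanning the template, AATCTAA occurs at positions 18–24; this primer anneals to the bottom strand there with its 3' end pointing downstream.
Taking the reverse complement of AAATAATCCATTAATG gives CATTAATGGATTATTT, found at positions 63–78 on the template; the primer anneals here to the top strand with its 3' end pointing upstream.
The product runs from position 18 to position 78, so its length is 78 − 18 + 1 = 61 bp.

61 bp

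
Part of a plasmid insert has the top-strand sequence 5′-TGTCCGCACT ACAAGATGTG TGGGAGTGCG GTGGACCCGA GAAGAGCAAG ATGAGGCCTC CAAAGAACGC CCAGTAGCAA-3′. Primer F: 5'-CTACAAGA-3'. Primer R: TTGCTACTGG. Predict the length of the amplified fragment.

72 bp

Forward primer CTACAAGA is found on the top strand at positions 9–16.
Taking the reverse complement of TTGCTACTGG gives CCAGTAGCAA, found at positions 71–80 on the template; the primer anneals here to the top strand with its 3' end pointing upstream.
Product length = (reverse-primer end) − (forward-primer start) + 1 = 80 − 9 + 1 = 72 bp.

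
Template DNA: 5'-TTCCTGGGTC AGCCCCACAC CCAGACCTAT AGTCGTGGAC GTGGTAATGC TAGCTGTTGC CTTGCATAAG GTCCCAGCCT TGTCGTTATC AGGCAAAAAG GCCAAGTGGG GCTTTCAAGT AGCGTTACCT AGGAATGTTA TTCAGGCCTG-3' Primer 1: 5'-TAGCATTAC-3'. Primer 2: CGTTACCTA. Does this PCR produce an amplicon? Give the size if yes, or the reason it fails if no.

Primer 1 (TAGCATTAC) has reverse complement GTAATGCTA, which matches the top strand at positions 44–52; primer 1 anneals to the top strand there with its 3' end pointing upstream toward position 44.
Primer 2 (CGTTACCTA) matches the top strand directly at positions 123–131; it anneals to the bottom strand with its 3' end pointing downstream toward position 131.
The 3' ends diverge (primer 1 extends toward position 1, primer 2 toward position 150), so the primers never converge on a shared product.

No product — the primers' 3' ends point away from each other.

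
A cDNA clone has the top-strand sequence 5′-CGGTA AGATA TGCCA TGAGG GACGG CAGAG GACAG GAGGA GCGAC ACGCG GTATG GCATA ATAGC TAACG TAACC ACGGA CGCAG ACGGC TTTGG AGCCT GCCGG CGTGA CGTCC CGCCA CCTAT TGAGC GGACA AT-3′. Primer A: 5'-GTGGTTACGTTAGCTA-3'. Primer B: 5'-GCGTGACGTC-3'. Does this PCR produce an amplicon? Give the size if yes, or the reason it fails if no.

Primer A (GTGGTTACGTTAGCTA) has reverse complement TAGCTAACGTAACCAC, which matches the top strand at positions 62–77; primer A anneals to the top strand there with its 3' end pointing upstream toward position 62.
Primer B (GCGTGACGTC) matches the top strand directly at positions 105–114; it anneals to the bottom strand with its 3' end pointing downstream toward position 114.
The 3' ends diverge (primer A extends toward position 1, primer B toward position 137), so the primers never converge on a shared product.

No product — the primers' 3' ends point away from each other.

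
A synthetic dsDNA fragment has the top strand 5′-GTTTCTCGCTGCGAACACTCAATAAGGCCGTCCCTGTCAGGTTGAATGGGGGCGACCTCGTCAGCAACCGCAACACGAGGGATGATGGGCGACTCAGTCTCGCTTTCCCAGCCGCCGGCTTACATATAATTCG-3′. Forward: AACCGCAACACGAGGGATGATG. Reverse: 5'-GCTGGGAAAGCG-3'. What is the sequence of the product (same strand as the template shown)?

5'-AACCGCAACACGAGGGATGATGGGCGACTCAGTCTCGCTTTCCCAGC-3'

Forward primer AACCGCAACACGAGGGATGATG is found on the top strand at positions 66–87.
Reverse complement of the reverse primer: CGCTTTCCCAGC. This occurs on the top strand at positions 101–112.
The product is the template from position 66 through 112 (47 bp).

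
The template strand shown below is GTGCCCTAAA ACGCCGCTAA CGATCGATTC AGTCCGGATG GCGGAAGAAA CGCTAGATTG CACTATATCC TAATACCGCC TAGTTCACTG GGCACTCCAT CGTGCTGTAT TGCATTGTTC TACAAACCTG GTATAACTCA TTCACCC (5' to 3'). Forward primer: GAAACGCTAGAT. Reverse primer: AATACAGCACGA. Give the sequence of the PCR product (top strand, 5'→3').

5'-GAAACGCTAGATTGCACTATATCCTAATACCGCCTAGTTCACTGGGCACTCCATCGTGCTGTATT-3'

The forward primer matches the template at positions 47–58.
Reverse complement of the reverse primer: TCGTGCTGTATT. This occurs on the top strand at positions 100–111.
The product is the template from position 47 through 111 (65 bp).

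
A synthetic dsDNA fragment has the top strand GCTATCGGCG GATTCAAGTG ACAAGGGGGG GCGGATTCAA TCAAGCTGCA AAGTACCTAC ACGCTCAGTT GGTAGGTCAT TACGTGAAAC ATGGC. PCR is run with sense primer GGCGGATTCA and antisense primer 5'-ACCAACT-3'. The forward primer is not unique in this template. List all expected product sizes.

67 bp, 44 bp

The forward primer GGCGGATTCA matches the top strand at positions 7–16, 30–39.
The reverse primer's reverse complement is AGTTGGT, matching at positions 67–73.
Each forward site pairs with the reverse site to give a product ending at position 73: sizes 67, 44 bp.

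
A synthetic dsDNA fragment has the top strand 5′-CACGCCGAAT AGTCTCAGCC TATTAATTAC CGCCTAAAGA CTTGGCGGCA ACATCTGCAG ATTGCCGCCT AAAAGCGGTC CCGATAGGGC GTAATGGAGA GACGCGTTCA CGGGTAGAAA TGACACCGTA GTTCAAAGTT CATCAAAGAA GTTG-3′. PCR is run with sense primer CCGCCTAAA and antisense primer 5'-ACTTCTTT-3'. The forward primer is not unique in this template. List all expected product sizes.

123 bp, 88 bp

The forward primer CCGCCTAAA matches the top strand at positions 30–38, 65–73.
The reverse primer's reverse complement is AAAGAAGT, matching at positions 145–152.
Each forward site pairs with the reverse site to give a product ending at position 152: sizes 123, 88 bp.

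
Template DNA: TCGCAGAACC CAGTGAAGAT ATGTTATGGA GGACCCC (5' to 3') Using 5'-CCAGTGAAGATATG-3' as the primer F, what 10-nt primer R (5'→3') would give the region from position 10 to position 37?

The product's 3' end on the top strand is position 37.
The reverse primer anneals to the top strand over positions 28–37, i.e. to GGAGGACCCC.
Its sequence written 5'→3' is the reverse complement: GGGGTCCTCC.

5'-GGGGTCCTCC-3'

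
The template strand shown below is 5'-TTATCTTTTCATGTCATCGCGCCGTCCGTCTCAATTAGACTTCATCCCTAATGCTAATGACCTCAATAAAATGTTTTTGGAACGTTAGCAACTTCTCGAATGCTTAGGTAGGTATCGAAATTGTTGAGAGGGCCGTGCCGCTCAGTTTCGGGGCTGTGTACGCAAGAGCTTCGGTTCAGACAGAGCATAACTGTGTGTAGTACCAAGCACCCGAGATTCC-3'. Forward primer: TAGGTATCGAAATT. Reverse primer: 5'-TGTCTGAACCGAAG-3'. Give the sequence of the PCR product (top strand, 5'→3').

Scanning the template, TAGGTATCGAAATT occurs at positions 109–122; this primer anneals to the bottom strand there with its 3' end pointing downstream.
Taking the reverse complement of TGTCTGAACCGAAG gives CTTCGGTTCAGACA, found at positions 169–182 on the template; the primer anneals here to the top strand with its 3' end pointing upstream.
The product is the template from position 109 through 182 (74 bp).

5'-TAGGTATCGAAATTGTTGAGAGGGCCGTGCCGCTCAGTTTCGGGGCTGTGTACGCAAGAGCTTCGGTTCAGACA-3'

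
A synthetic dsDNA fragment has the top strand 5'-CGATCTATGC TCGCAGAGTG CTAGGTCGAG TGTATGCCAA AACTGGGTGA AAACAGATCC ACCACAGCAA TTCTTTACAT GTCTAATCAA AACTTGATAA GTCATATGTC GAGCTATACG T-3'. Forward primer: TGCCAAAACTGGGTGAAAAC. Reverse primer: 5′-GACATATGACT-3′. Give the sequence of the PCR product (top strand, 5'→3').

5'-TGCCAAAACTGGGTGAAAACAGATCCACCACAGCAATTCTTTACATGTCTAATCAAAACTTGATAAGTCATATGTC-3'

Scanning the template, TGCCAAAACTGGGTGAAAAC occurs at positions 35–54; this primer anneals to the bottom strand there with its 3' end pointing downstream.
Reverse complement of the reverse primer: AGTCATATGTC. This occurs on the top strand at positions 100–110.
The product is the template from position 35 through 110 (76 bp).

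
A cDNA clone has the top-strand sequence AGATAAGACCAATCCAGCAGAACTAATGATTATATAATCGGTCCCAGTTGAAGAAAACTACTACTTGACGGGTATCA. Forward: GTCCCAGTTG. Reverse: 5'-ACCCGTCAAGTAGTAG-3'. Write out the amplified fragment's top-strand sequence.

5'-GTCCCAGTTGAAGAAAACTACTACTTGACGGGT-3'

Forward primer GTCCCAGTTG is found on the top strand at positions 41–50.
Taking the reverse complement of ACCCGTCAAGTAGTAG gives CTACTACTTGACGGGT, found at positions 58–73 on the template; the primer anneals here to the top strand with its 3' end pointing upstream.
The product is the template from position 41 through 73 (33 bp).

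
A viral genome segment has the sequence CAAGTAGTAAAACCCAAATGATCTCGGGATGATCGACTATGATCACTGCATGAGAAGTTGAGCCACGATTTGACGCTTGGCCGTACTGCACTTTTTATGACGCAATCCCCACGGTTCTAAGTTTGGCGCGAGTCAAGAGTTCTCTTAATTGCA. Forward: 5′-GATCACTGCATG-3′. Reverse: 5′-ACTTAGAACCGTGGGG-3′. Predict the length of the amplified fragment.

Forward primer GATCACTGCATG is found on the top strand at positions 41–52.
Taking the reverse complement of ACTTAGAACCGTGGGG gives CCCCACGGTTCTAAGT, found at positions 107–122 on the template; the primer anneals here to the top strand with its 3' end pointing upstream.
The product runs from position 41 to position 122, so its length is 122 − 41 + 1 = 82 bp.

82 bp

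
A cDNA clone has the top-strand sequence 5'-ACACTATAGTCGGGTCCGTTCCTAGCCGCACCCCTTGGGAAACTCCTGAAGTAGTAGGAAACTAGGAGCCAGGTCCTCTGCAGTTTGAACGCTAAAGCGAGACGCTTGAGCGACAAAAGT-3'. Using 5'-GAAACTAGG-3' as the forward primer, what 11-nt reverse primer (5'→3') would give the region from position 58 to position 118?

5'-TTTTGTCGCTC-3'

The product's 3' end on the top strand is position 118.
The reverse primer anneals to the top strand over positions 108–118, i.e. to GAGCGACAAAA.
Its sequence written 5'→3' is the reverse complement: TTTTGTCGCTC.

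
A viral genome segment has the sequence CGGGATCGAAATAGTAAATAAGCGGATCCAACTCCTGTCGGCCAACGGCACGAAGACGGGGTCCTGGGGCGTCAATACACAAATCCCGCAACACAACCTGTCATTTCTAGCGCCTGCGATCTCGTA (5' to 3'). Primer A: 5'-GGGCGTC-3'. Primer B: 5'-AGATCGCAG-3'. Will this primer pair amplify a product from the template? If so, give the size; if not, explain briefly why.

Primer A (GGGCGTC) matches the top strand at positions 67–73; it acts as a forward primer.
Primer B's reverse complement is CTGCGATCT, matching the top strand at positions 114–122; it acts as a reverse primer.
The 3' ends face each other across positions 67–122, giving a 56 bp product.

Yes — a 56 bp product.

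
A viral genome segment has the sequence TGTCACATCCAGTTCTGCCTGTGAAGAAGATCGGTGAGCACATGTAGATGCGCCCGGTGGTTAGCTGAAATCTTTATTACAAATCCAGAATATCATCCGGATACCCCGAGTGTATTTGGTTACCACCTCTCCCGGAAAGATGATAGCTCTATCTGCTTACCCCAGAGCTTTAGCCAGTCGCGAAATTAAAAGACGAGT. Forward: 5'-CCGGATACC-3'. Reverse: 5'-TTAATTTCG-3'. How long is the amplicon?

93 bp

Scanning the template, CCGGATACC occurs at positions 97–105; this primer anneals to the bottom strand there with its 3' end pointing downstream.
Reverse complement of the reverse primer: CGAAATTAA. This occurs on the top strand at positions 181–189.
Amplicon spans positions 97–189: 93 bp.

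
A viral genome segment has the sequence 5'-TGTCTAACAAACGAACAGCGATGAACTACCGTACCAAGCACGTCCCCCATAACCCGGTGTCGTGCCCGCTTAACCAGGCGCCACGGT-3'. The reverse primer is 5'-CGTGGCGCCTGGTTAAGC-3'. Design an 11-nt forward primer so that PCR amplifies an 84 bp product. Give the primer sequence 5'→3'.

The reverse primer's reverse complement GCTTAACCAGGCGCCACG matches the template at positions 68–85, so the product ends at position 85.
An 84 bp product then starts at position 85 − 84 + 1 = 2.
The forward primer is identical to the top strand there: GTCTAACAAAC.

5'-GTCTAACAAAC-3'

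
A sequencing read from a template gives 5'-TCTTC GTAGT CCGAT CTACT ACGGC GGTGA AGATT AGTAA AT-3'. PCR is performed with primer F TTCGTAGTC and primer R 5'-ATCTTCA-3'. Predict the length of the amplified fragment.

Scanning the template, TTCGTAGTC occurs at positions 3–11; this primer anneals to the bottom strand there with its 3' end pointing downstream.
Taking the reverse complement of ATCTTCA gives TGAAGAT, found at positions 28–34 on the template; the primer anneals here to the top strand with its 3' end pointing upstream.
Amplicon spans positions 3–34: 32 bp.

32 bp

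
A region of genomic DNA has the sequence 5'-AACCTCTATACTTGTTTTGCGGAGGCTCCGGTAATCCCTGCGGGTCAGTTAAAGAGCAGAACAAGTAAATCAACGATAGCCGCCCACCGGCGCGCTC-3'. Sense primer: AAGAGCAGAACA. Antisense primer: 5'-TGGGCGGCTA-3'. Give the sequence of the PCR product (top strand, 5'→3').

Scanning the template, AAGAGCAGAACA occurs at positions 52–63; this primer anneals to the bottom strand there with its 3' end pointing downstream.
The reverse primer's reverse complement is TAGCCGCCCA, which matches the template at positions 77–86.
The product is the template from position 52 through 86 (35 bp).

5'-AAGAGCAGAACAAGTAAATCAACGATAGCCGCCCA-3'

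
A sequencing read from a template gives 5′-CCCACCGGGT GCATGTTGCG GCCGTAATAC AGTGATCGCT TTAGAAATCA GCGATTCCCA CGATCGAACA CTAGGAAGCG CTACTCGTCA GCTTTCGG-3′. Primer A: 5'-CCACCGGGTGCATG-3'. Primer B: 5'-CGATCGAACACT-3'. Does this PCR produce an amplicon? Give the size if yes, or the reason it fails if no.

No product — both primers anneal to the same strand and extend in the same direction.

Primer A (CCACCGGGTGCATG) matches the top strand at positions 2–15 (3' end points downstream).
Primer B (CGATCGAACACT) also matches the top strand directly, at positions 61–72 — its reverse complement AGTGTTCGATCG is not present.
Both primers anneal to the bottom strand with 3' ends pointing the same way, so neither can prime synthesis back toward the other.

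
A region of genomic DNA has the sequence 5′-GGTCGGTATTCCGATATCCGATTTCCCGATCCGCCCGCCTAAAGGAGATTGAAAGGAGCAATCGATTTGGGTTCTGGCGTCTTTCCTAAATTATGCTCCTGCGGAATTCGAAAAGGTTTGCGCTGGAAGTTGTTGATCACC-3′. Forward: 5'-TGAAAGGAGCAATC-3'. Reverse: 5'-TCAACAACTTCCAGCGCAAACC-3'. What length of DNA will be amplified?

87 bp

The forward primer matches the template at positions 50–63.
The reverse primer's reverse complement is GGTTTGCGCTGGAAGTTGTTGA, which matches the template at positions 115–136.
The product runs from position 50 to position 136, so its length is 136 − 50 + 1 = 87 bp.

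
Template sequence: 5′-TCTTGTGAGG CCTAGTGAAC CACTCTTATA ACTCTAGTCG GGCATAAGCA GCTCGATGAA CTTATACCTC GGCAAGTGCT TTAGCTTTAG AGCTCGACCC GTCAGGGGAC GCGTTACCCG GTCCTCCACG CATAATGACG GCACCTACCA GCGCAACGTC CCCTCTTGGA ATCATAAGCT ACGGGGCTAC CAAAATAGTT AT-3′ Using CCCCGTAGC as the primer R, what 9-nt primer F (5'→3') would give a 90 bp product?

The reverse primer's reverse complement GCTACGGGG matches the template at positions 178–186, so the product ends at position 186.
A 90 bp product then starts at position 186 − 90 + 1 = 97.
The forward primer is identical to the top strand there: ACCCGTCAG.

5'-ACCCGTCAG-3'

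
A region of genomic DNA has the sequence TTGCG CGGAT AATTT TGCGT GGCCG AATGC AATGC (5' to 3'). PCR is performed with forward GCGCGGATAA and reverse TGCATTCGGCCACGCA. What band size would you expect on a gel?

Forward primer GCGCGGATAA is found on the top strand at positions 3–12.
Reverse complement of the reverse primer: TGCGTGGCCGAATGCA. This occurs on the top strand at positions 16–31.
Amplicon spans positions 3–31: 29 bp.

29 bp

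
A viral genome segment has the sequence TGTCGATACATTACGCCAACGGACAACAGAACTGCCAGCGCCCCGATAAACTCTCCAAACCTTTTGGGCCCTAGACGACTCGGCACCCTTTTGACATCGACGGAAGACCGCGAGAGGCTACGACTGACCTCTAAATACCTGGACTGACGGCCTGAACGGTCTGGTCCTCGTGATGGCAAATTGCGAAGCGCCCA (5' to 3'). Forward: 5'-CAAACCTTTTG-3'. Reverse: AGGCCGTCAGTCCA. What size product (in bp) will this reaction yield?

Scanning the template, CAAACCTTTTG occurs at positions 56–66; this primer anneals to the bottom strand there with its 3' end pointing downstream.
Reverse complement of the reverse primer: TGGACTGACGGCCT. This occurs on the top strand at positions 140–153.
The product runs from position 56 to position 153, so its length is 153 − 56 + 1 = 98 bp.

98 bp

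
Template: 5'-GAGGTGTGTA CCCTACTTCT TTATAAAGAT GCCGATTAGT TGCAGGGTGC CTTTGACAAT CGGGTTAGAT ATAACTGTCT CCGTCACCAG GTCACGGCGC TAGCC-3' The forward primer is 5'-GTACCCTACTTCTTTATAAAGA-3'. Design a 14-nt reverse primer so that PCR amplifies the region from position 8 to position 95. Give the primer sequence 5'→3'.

The product's 3' end on the top strand is position 95.
The reverse primer anneals to the top strand over positions 82–95, i.e. to CGTCACCAGGTCAC.
Its sequence written 5'→3' is the reverse complement: GTGACCTGGTGACG.

5'-GTGACCTGGTGACG-3'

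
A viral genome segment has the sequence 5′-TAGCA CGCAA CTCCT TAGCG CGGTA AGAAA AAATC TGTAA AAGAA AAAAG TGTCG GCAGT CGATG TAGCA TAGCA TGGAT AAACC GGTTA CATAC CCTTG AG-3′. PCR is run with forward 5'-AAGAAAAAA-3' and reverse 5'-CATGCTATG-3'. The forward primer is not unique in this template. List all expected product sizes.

The forward primer AAGAAAAAA matches the top strand at positions 25–33, 41–49.
The reverse primer's reverse complement is CATAGCATG, matching at positions 69–77.
Each forward site pairs with the reverse site to give a product ending at position 77: sizes 53, 37 bp.

53 bp, 37 bp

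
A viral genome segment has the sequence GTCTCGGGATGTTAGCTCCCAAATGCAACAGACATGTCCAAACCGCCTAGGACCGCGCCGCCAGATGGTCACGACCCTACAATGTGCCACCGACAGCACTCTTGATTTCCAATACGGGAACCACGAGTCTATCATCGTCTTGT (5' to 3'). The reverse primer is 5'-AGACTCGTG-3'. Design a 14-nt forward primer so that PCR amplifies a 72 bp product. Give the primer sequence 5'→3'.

The reverse primer's reverse complement CACGAGTCT matches the template at positions 122–130, so the product ends at position 130.
A 72 bp product then starts at position 130 − 72 + 1 = 59.
The forward primer is identical to the top strand there: CGCCAGATGGTCAC.

5'-CGCCAGATGGTCAC-3'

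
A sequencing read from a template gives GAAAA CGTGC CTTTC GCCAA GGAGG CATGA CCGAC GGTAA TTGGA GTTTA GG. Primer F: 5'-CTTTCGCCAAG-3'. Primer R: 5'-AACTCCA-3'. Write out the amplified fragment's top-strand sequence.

5'-CTTTCGCCAAGGAGGCATGACCGACGGTAATTGGAGTT-3'

Forward primer CTTTCGCCAAG is found on the top strand at positions 11–21.
Reverse complement of the reverse primer: TGGAGTT. This occurs on the top strand at positions 42–48.
The product is the template from position 11 through 48 (38 bp).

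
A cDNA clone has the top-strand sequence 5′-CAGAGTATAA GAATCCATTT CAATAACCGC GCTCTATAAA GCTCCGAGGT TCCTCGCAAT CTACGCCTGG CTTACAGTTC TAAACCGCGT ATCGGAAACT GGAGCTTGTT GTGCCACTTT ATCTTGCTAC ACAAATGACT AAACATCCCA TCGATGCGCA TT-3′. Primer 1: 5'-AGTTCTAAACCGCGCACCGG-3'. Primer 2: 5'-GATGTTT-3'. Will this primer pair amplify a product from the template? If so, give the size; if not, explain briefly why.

Primer 1 (AGTTCTAAACCGCGCACCGG) does not match the top strand, and its reverse complement CCGGTGCGCGGTTTAGAACT does not match either.
With no annealing site for primer 1, no amplification occurs.

No product — primer 1 has no binding site in the template.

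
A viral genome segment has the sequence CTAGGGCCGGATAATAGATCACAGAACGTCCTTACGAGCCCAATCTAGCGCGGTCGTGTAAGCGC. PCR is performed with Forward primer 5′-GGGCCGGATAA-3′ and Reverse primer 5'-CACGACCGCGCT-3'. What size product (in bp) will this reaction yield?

55 bp

Scanning the template, GGGCCGGATAA occurs at positions 4–14; this primer anneals to the bottom strand there with its 3' end pointing downstream.
The reverse primer's reverse complement is AGCGCGGTCGTG, which matches the template at positions 47–58.
The product runs from position 4 to position 58, so its length is 58 − 4 + 1 = 55 bp.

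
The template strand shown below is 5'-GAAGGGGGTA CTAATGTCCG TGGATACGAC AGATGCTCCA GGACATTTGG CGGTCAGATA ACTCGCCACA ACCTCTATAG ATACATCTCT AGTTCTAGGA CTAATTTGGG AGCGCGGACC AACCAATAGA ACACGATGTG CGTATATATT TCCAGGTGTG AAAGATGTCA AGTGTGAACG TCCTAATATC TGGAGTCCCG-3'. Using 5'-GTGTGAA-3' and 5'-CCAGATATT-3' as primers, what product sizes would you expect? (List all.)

38 bp, 22 bp

The forward primer GTGTGAA matches the top strand at positions 156–162, 172–178.
The reverse primer's reverse complement is AATATCTGG, matching at positions 185–193.
Each forward site pairs with the reverse site to give a product ending at position 193: sizes 38, 22 bp.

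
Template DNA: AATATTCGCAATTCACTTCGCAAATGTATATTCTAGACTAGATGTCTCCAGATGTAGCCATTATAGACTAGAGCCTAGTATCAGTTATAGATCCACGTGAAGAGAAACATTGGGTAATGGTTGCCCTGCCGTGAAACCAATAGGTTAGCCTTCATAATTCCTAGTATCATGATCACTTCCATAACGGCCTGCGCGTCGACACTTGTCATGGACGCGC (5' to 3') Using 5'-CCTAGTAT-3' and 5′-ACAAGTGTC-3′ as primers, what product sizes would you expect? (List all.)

133 bp, 47 bp

The forward primer CCTAGTAT matches the top strand at positions 74–81, 160–167.
The reverse primer's reverse complement is GACACTTGT, matching at positions 198–206.
Each forward site pairs with the reverse site to give a product ending at position 206: sizes 133, 47 bp.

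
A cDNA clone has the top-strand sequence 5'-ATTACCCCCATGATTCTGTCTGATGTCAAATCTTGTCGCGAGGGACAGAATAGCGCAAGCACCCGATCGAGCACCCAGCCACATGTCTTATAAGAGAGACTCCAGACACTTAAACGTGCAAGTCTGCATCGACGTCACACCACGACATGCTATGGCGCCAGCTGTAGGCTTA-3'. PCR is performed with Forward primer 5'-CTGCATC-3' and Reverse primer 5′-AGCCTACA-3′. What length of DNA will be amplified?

47 bp

Forward primer CTGCATC is found on the top strand at positions 124–130.
Reverse complement of the reverse primer: TGTAGGCT. This occurs on the top strand at positions 163–170.
Product length = (reverse-primer end) − (forward-primer start) + 1 = 170 − 124 + 1 = 47 bp.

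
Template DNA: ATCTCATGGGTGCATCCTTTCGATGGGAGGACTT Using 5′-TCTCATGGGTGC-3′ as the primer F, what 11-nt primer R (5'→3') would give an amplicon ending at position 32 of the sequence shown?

5'-GTCCTCCCATC-3'

The forward primer binds at positions 2–13; the product's 3' end on the top strand is position 32.
The reverse primer anneals to the top strand over positions 22–32, i.e. to GATGGGAGGAC.
Its sequence written 5'→3' is the reverse complement: GTCCTCCCATC.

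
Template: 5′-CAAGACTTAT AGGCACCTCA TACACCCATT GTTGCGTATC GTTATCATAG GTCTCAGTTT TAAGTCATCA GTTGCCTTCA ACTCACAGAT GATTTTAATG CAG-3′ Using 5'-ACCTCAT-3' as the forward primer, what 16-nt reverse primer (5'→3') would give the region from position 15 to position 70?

The product's 3' end on the top strand is position 70.
The reverse primer anneals to the top strand over positions 55–70, i.e. to CAGTTTTAAGTCATCA.
Its sequence written 5'→3' is the reverse complement: TGATGACTTAAAACTG.

5'-TGATGACTTAAAACTG-3'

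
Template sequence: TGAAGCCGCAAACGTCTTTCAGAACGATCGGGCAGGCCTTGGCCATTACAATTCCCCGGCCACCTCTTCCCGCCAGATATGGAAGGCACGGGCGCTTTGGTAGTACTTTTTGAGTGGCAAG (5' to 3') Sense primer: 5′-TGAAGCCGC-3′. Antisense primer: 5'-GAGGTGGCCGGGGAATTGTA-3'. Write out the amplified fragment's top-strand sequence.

5'-TGAAGCCGCAAACGTCTTTCAGAACGATCGGGCAGGCCTTGGCCATTACAATTCCCCGGCCACCTC-3'

The forward primer matches the template at positions 1–9.
The reverse primer's reverse complement is TACAATTCCCCGGCCACCTC, which matches the template at positions 47–66.
The product is the template from position 1 through 66 (66 bp).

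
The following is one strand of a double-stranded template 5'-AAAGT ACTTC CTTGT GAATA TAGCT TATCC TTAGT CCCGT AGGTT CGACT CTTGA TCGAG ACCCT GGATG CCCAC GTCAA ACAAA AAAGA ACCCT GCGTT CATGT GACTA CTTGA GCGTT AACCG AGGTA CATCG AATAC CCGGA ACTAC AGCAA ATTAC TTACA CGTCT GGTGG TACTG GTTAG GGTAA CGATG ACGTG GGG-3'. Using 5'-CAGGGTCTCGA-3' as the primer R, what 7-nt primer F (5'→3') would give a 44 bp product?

5'-GCTTATC-3'

The reverse primer's reverse complement TCGAGACCCTG matches the template at positions 56–66, so the product ends at position 66.
A 44 bp product then starts at position 66 − 44 + 1 = 23.
The forward primer is identical to the top strand there: GCTTATC.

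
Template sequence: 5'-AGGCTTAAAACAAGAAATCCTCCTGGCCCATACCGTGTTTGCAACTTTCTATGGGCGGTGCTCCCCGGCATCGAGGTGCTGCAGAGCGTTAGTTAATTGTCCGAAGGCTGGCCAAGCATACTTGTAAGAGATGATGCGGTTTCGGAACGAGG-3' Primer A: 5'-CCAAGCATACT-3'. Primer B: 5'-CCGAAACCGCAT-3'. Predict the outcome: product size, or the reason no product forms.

Primer A (CCAAGCATACT) matches the top strand at positions 112–122; it acts as a forward primer.
Primer B's reverse complement is ATGCGGTTTCGG, matching the top strand at positions 134–145; it acts as a reverse primer.
The 3' ends face each other across positions 112–145, giving a 34 bp product.

Yes — a 34 bp product.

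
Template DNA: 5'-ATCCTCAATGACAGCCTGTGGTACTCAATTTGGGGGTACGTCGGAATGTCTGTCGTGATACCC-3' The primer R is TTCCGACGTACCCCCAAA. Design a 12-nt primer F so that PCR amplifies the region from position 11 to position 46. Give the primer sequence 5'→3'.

5'-ACAGCCTGTGGT-3'

The reverse primer's reverse complement TTTGGGGGTACGTCGGAA matches the template at positions 29–46; the product starts at position 11.
The forward primer is identical to the top strand over positions 11–22: ACAGCCTGTGGT.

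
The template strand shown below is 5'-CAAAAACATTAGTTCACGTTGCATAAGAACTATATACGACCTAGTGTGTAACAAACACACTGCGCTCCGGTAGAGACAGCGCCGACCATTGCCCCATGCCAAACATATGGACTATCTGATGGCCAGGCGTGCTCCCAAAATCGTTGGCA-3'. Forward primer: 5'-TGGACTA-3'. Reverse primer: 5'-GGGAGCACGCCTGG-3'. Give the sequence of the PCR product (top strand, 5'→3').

5'-TGGACTATCTGATGGCCAGGCGTGCTCCC-3'

Forward primer TGGACTA is found on the top strand at positions 108–114.
Reverse complement of the reverse primer: CCAGGCGTGCTCCC. This occurs on the top strand at positions 123–136.
The product is the template from position 108 through 136 (29 bp).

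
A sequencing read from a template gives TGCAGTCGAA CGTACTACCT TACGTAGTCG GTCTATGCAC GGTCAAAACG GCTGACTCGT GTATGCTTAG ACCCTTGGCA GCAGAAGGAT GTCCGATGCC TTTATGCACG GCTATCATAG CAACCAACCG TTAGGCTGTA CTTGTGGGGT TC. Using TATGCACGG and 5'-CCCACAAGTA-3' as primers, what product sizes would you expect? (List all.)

The forward primer TATGCACGG matches the top strand at positions 34–42, 103–111.
The reverse primer's reverse complement is TACTTGTGGG, matching at positions 139–148.
Each forward site pairs with the reverse site to give a product ending at position 148: sizes 115, 46 bp.

115 bp, 46 bp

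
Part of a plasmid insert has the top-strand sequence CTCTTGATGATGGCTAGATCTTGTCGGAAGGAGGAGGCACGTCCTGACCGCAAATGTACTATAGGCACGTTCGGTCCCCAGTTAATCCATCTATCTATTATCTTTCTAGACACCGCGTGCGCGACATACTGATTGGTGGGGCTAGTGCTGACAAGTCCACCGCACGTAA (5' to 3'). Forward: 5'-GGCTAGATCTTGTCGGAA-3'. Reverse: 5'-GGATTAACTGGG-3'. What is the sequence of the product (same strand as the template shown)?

The forward primer matches the template at positions 12–29.
The reverse primer's reverse complement is CCCAGTTAATCC, which matches the template at positions 77–88.
The product is the template from position 12 through 88 (77 bp).

5'-GGCTAGATCTTGTCGGAAGGAGGAGGCACGTCCTGACCGCAAATGTACTATAGGCACGTTCGGTCCCCAGTTAATCC-3'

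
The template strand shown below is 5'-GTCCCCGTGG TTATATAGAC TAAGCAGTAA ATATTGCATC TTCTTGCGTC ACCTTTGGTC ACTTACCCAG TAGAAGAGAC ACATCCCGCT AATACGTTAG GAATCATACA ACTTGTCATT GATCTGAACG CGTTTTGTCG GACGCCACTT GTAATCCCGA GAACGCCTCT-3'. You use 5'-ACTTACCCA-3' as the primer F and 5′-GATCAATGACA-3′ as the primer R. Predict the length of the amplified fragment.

The forward primer matches the template at positions 61–69.
Taking the reverse complement of GATCAATGACA gives TGTCATTGATC, found at positions 114–124 on the template; the primer anneals here to the top strand with its 3' end pointing upstream.
The product runs from position 61 to position 124, so its length is 124 − 61 + 1 = 64 bp.

64 bp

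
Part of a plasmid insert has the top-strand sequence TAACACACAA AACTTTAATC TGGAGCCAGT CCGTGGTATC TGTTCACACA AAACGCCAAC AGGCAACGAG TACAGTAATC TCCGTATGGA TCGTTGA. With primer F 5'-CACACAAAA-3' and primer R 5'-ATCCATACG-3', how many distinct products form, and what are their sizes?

The forward primer CACACAAAA matches the top strand at positions 4–12, 45–53.
The reverse primer's reverse complement is CGTATGGAT, matching at positions 83–91.
Each forward site pairs with the reverse site to give a product ending at position 91: sizes 88, 47 bp.

Two products: 88 bp, 47 bp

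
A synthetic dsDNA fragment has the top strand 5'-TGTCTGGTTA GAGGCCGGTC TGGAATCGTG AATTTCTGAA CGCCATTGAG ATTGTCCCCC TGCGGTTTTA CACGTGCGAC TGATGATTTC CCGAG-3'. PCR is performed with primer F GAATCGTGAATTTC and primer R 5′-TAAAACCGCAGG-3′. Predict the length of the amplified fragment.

Scanning the template, GAATCGTGAATTTC occurs at positions 23–36; this primer anneals to the bottom strand there with its 3' end pointing downstream.
Taking the reverse complement of TAAAACCGCAGG gives CCTGCGGTTTTA, found at positions 59–70 on the template; the primer anneals here to the top strand with its 3' end pointing upstream.
The product runs from position 23 to position 70, so its length is 70 − 23 + 1 = 48 bp.

48 bp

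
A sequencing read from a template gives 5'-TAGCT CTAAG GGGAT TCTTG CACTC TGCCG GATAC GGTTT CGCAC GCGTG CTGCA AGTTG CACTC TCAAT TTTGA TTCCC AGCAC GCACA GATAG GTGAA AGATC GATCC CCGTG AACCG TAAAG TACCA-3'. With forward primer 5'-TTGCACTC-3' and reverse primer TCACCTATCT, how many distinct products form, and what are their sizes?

The forward primer TTGCACTC matches the top strand at positions 18–25, 58–65.
The reverse primer's reverse complement is AGATAGGTGA, matching at positions 90–99.
Each forward site pairs with the reverse site to give a product ending at position 99: sizes 82, 42 bp.

Two products: 82 bp, 42 bp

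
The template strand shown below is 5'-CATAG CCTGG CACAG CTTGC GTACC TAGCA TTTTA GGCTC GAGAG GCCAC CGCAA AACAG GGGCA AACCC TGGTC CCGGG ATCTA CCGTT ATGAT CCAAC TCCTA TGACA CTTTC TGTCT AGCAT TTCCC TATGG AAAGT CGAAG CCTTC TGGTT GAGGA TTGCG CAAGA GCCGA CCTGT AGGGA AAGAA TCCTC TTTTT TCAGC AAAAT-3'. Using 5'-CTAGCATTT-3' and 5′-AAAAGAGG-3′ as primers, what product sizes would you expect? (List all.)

The forward primer CTAGCATTT matches the top strand at positions 25–33, 119–127.
The reverse primer's reverse complement is CCTCTTTT, matching at positions 192–199.
Each forward site pairs with the reverse site to give a product ending at position 199: sizes 175, 81 bp.

175 bp, 81 bp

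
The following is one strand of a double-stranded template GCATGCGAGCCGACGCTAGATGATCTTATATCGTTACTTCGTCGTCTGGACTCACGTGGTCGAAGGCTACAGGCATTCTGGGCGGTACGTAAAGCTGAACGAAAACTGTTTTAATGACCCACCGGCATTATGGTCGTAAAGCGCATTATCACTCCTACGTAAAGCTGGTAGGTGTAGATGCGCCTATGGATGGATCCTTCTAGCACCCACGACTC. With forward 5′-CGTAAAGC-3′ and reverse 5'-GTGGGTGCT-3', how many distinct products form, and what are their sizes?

Three products: 123 bp, 76 bp, 53 bp

The forward primer CGTAAAGC matches the top strand at positions 88–95, 135–142, 158–165.
The reverse primer's reverse complement is AGCACCCAC, matching at positions 202–210.
Each forward site pairs with the reverse site to give a product ending at position 210: sizes 123, 76, 53 bp.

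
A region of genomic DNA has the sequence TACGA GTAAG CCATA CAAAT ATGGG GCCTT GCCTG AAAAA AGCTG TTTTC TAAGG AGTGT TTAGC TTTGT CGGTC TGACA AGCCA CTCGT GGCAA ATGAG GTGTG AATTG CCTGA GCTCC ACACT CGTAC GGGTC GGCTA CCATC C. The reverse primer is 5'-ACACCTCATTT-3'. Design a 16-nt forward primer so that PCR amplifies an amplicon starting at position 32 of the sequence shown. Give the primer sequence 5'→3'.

The reverse primer's reverse complement AAATGAGGTGT matches the template at positions 94–104; the product starts at position 32.
The forward primer is identical to the top strand over positions 32–47: CCTGAAAAAAGCTGTT.

5'-CCTGAAAAAAGCTGTT-3'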